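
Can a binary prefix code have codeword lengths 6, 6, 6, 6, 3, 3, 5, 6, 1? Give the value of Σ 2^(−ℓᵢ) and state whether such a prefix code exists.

0.859375; yes

With common denominator 2^6 = 64: Σ 2^(−ℓᵢ) = 1/64 + 1/64 + 1/64 + 1/64 + 8/64 + 8/64 + 2/64 + 1/64 + 32/64 = 55/64 = 0.859375.
Kraft's inequality requires Σ ≤ 1; here Σ = 0.859375 ≤ 1, so such a prefix code exists.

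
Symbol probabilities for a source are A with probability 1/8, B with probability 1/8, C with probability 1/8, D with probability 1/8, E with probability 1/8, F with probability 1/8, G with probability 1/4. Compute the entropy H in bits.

2.75 bits

Each probability is a power of 1/2, so log₂(1/p) is an integer.
H = Σ p·log₂(1/p) = 1/8·3 + 1/8·3 + 1/8·3 + 1/8·3 + 1/8·3 + 1/8·3 + 1/4·2 = 2.75 bits.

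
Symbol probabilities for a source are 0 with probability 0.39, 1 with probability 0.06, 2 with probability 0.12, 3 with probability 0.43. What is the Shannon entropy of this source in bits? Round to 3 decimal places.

1.664 bits

H = −Σ pᵢ log₂ pᵢ.
−0.39·log₂(0.39) = 0.5298
−0.06·log₂(0.06) = 0.2435
−0.12·log₂(0.12) = 0.3671
−0.43·log₂(0.43) = 0.5236
Sum ≈ 1.6640 → 1.664 bits.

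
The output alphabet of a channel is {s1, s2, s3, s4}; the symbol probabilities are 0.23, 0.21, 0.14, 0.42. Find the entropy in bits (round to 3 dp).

H = −Σ pᵢ log₂ pᵢ.
−0.23·log₂(0.23) = 0.4877
−0.21·log₂(0.21) = 0.4728
−0.14·log₂(0.14) = 0.3971
−0.42·log₂(0.42) = 0.5256
Sum ≈ 1.8832 → 1.883 bits.

1.883 bits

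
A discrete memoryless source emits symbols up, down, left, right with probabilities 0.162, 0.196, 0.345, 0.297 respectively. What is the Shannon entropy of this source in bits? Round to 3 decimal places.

1.936 bits

H = −Σ pᵢ log₂ pᵢ.
−0.162·log₂(0.162) = 0.4254
−0.196·log₂(0.196) = 0.4608
−0.345·log₂(0.345) = 0.5297
−0.297·log₂(0.297) = 0.5202
Sum ≈ 1.9361 → 1.936 bits.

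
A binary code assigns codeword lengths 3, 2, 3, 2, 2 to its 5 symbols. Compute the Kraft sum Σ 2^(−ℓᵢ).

With common denominator 2^3 = 8: Σ 2^(−ℓᵢ) = 1/8 + 2/8 + 1/8 + 2/8 + 2/8 = 8/8 = 1.

1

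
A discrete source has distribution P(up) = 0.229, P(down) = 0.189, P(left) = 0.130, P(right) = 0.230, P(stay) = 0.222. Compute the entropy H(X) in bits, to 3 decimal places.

2.294 bits

H = −Σ pᵢ log₂ pᵢ.
−0.229·log₂(0.229) = 0.4870
−0.189·log₂(0.189) = 0.4543
−0.130·log₂(0.130) = 0.3826
−0.230·log₂(0.230) = 0.4877
−0.222·log₂(0.222) = 0.4820
Sum ≈ 2.2936 → 2.294 bits.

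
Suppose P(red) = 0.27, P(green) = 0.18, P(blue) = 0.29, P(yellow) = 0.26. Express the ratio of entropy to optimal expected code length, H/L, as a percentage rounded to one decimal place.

98.9%

Entropy H = −Σ p log₂ p ≈ 1.9785 bits.
Huffman merges: 9/50+13/50→11/25; 27/100+29/100→14/25; 11/25+14/25→1. L = 2 ≈ 2.0000.
Efficiency = H/L = 1.9785/2.0000 = 98.9%.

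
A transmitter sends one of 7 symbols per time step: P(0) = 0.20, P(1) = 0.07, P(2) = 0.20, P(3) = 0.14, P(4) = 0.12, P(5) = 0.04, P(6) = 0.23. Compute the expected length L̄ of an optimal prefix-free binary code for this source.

2.68 bits/symbol

Repeatedly combine the two least-probable nodes; the expected code length is the sum of the merged weights.
merge 1/25 + 7/100 → 11/100
merge 11/100 + 3/25 → 23/100
merge 7/50 + 1/5 → 17/50
merge 1/5 + 23/100 → 43/100
merge 23/100 + 17/50 → 57/100
merge 43/100 + 57/100 → 1
L = 11/100 + 23/100 + 17/50 + 43/100 + 57/100 + 1 = 67/25 = 2.68 bits/symbol.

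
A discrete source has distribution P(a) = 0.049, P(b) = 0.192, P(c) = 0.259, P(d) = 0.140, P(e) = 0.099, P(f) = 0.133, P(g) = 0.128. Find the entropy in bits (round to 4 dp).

H = −Σ pᵢ log₂ pᵢ.
−0.049·log₂(0.049) = 0.2132
−0.192·log₂(0.192) = 0.4571
−0.259·log₂(0.259) = 0.5048
−0.140·log₂(0.140) = 0.3971
−0.099·log₂(0.099) = 0.3303
−0.133·log₂(0.133) = 0.3871
−0.128·log₂(0.128) = 0.3796
Sum ≈ 2.6692 → 2.6692 bits.

2.6692 bits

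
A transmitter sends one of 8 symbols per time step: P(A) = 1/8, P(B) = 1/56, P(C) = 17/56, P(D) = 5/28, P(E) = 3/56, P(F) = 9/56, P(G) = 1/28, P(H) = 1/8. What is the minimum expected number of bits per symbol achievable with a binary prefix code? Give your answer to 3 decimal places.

2.679 bits/symbol

Repeatedly combine the two least-probable nodes; the expected code length is the sum of the merged weights.
merge 1/56 + 1/28 → 3/56
merge 3/56 + 3/56 → 3/28
merge 3/28 + 1/8 → 13/56
merge 1/8 + 9/56 → 2/7
merge 5/28 + 13/56 → 23/56
merge 2/7 + 17/56 → 33/56
merge 23/56 + 33/56 → 1
L = 3/56 + 3/28 + 13/56 + 2/7 + 23/56 + 33/56 + 1 = 75/28 ≈ 2.679 bits/symbol.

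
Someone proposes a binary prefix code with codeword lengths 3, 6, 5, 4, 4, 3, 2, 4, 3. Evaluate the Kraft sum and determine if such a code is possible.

0.859375; yes

With common denominator 2^6 = 64: Σ 2^(−ℓᵢ) = 8/64 + 1/64 + 2/64 + 4/64 + 4/64 + 8/64 + 16/64 + 4/64 + 8/64 = 55/64 = 0.859375.
Kraft's inequality requires Σ ≤ 1; here Σ = 0.859375 ≤ 1, so such a prefix code exists.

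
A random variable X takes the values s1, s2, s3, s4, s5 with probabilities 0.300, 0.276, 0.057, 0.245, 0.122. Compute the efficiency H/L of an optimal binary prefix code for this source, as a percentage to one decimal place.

Entropy H = −Σ p log₂ p ≈ 2.1367 bits.
Huffman merges: 57/1000+61/500→179/1000; 179/1000+49/200→53/125; 69/250+3/10→72/125; 53/125+72/125→1. L = 2179/1000 ≈ 2.1790.
Efficiency = H/L = 2.1367/2.1790 = 98.1%.

98.1%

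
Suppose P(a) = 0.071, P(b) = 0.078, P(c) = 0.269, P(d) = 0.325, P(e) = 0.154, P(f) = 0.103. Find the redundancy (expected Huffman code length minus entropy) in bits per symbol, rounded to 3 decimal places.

Entropy H = −Σ p log₂ p ≈ 2.3480 bits.
Huffman merges: 71/1000+39/500→149/1000; 103/1000+149/1000→63/250; 77/500+63/250→203/500; 269/1000+13/40→297/500; 203/500+297/500→1. L = 2401/1000 ≈ 2.4010.
L − H = 2.4010 − 2.3480 = 0.053 bits.

0.053 bits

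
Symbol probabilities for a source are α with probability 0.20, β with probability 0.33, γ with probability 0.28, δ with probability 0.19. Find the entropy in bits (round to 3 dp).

1.962 bits

H = −Σ pᵢ log₂ pᵢ.
−0.20·log₂(0.20) = 0.4644
−0.33·log₂(0.33) = 0.5278
−0.28·log₂(0.28) = 0.5142
−0.19·log₂(0.19) = 0.4552
Sum ≈ 1.9617 → 1.962 bits.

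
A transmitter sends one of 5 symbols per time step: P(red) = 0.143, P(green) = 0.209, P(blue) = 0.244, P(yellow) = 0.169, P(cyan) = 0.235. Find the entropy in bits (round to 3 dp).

2.294 bits

H = −Σ pᵢ log₂ pᵢ.
−0.143·log₂(0.143) = 0.4012
−0.209·log₂(0.209) = 0.4720
−0.244·log₂(0.244) = 0.4966
−0.169·log₂(0.169) = 0.4335
−0.235·log₂(0.235) = 0.4910
Sum ≈ 2.2943 → 2.294 bits.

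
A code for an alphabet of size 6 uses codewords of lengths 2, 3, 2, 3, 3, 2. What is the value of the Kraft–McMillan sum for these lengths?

1.125

With common denominator 2^3 = 8: Σ 2^(−ℓᵢ) = 2/8 + 1/8 + 2/8 + 1/8 + 1/8 + 2/8 = 9/8 = 1.125.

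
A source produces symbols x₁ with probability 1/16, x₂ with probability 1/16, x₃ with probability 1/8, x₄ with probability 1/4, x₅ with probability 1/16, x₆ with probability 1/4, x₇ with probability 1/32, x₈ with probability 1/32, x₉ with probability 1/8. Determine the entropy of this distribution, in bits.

Each probability is a power of 1/2, so log₂(1/p) is an integer.
H = Σ p·log₂(1/p) = 1/16·4 + 1/16·4 + 1/8·3 + 1/4·2 + 1/16·4 + 1/4·2 + 1/32·5 + 1/32·5 + 1/8·3 = 2.8125 bits.

2.8125 bits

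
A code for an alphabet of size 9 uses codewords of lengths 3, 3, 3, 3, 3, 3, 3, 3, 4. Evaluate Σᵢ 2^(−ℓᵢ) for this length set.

With common denominator 2^4 = 16: Σ 2^(−ℓᵢ) = 2/16 + 2/16 + 2/16 + 2/16 + 2/16 + 2/16 + 2/16 + 2/16 + 1/16 = 17/16 = 1.0625.

1.0625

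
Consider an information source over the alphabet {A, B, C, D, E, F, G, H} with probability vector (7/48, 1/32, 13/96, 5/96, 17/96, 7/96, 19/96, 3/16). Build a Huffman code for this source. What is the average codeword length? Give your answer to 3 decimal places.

2.854 bits/symbol

Repeatedly combine the two least-probable nodes; the expected code length is the sum of the merged weights.
merge 1/32 + 5/96 → 1/12
merge 7/96 + 1/12 → 5/32
merge 13/96 + 7/48 → 9/32
merge 5/32 + 17/96 → 1/3
merge 3/16 + 19/96 → 37/96
merge 9/32 + 1/3 → 59/96
merge 37/96 + 59/96 → 1
L = 1/12 + 5/32 + 9/32 + 1/3 + 37/96 + 59/96 + 1 = 137/48 ≈ 2.854 bits/symbol.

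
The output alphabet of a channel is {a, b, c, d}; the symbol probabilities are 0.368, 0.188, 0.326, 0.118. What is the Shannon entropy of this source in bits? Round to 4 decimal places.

1.8750 bits

H = −Σ pᵢ log₂ pᵢ.
−0.368·log₂(0.368) = 0.5307
−0.188·log₂(0.188) = 0.4533
−0.326·log₂(0.326) = 0.5272
−0.118·log₂(0.118) = 0.3638
Sum ≈ 1.8750 → 1.8750 bits.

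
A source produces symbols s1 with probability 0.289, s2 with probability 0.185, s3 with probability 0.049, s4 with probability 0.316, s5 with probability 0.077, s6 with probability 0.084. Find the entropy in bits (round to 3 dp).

2.291 bits

H = −Σ pᵢ log₂ pᵢ.
−0.289·log₂(0.289) = 0.5176
−0.185·log₂(0.185) = 0.4504
−0.049·log₂(0.049) = 0.2132
−0.316·log₂(0.316) = 0.5252
−0.077·log₂(0.077) = 0.2848
−0.084·log₂(0.084) = 0.3002
Sum ≈ 2.2913 → 2.291 bits.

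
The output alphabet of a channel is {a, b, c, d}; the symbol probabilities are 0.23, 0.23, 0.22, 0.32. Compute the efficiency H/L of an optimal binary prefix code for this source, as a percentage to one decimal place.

Entropy H = −Σ p log₂ p ≈ 1.9819 bits.
Huffman merges: 11/50+23/100→9/20; 23/100+8/25→11/20; 9/20+11/20→1. L = 2 ≈ 2.0000.
Efficiency = H/L = 1.9819/2.0000 = 99.1%.

99.1%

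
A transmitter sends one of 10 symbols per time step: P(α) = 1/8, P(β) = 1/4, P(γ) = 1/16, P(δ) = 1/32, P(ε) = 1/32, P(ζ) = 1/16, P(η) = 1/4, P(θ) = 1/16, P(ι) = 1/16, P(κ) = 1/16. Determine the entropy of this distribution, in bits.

2.9375 bits

Each probability is a power of 1/2, so log₂(1/p) is an integer.
H = Σ p·log₂(1/p) = 1/8·3 + 1/4·2 + 1/16·4 + 1/32·5 + 1/32·5 + 1/16·4 + 1/4·2 + 1/16·4 + 1/16·4 + 1/16·4 = 2.9375 bits.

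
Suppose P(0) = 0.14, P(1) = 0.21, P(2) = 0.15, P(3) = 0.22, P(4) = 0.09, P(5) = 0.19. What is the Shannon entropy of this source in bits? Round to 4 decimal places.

H = −Σ pᵢ log₂ pᵢ.
−0.14·log₂(0.14) = 0.3971
−0.21·log₂(0.21) = 0.4728
−0.15·log₂(0.15) = 0.4105
−0.22·log₂(0.22) = 0.4806
−0.09·log₂(0.09) = 0.3127
−0.19·log₂(0.19) = 0.4552
Sum ≈ 2.5289 → 2.5289 bits.

2.5289 bits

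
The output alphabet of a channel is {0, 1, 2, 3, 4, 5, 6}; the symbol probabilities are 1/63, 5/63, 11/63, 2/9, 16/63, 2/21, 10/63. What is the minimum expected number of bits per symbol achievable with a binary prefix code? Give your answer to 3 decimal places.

Repeatedly combine the two least-probable nodes; the expected code length is the sum of the merged weights.
merge 1/63 + 5/63 → 2/21
merge 2/21 + 2/21 → 4/21
merge 10/63 + 11/63 → 1/3
merge 4/21 + 2/9 → 26/63
merge 16/63 + 1/3 → 37/63
merge 26/63 + 37/63 → 1
L = 2/21 + 4/21 + 1/3 + 26/63 + 37/63 + 1 = 55/21 ≈ 2.619 bits/symbol.

2.619 bits/symbol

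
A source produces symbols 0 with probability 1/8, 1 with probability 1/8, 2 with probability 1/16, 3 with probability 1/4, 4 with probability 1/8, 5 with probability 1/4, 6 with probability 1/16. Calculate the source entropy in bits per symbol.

Each probability is a power of 1/2, so log₂(1/p) is an integer.
H = Σ p·log₂(1/p) = 1/8·3 + 1/8·3 + 1/16·4 + 1/4·2 + 1/8·3 + 1/4·2 + 1/16·4 = 2.625 bits.

2.625 bits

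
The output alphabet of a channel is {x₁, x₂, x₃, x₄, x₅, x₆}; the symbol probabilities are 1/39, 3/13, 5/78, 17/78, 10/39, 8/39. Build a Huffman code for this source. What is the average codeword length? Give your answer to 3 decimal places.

Repeatedly combine the two least-probable nodes; the expected code length is the sum of the merged weights.
merge 1/39 + 5/78 → 7/78
merge 7/78 + 8/39 → 23/78
merge 17/78 + 3/13 → 35/78
merge 10/39 + 23/78 → 43/78
merge 35/78 + 43/78 → 1
L = 7/78 + 23/78 + 35/78 + 43/78 + 1 = 31/13 ≈ 2.385 bits/symbol.

2.385 bits/symbol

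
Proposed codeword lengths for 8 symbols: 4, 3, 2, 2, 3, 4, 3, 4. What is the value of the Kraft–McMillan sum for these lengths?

With common denominator 2^4 = 16: Σ 2^(−ℓᵢ) = 1/16 + 2/16 + 4/16 + 4/16 + 2/16 + 1/16 + 2/16 + 1/16 = 17/16 = 1.0625.

1.0625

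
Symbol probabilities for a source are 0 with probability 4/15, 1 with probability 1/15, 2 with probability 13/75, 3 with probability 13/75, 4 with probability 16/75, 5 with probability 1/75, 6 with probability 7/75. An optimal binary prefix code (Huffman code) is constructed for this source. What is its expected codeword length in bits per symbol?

Repeatedly combine the two least-probable nodes; the expected code length is the sum of the merged weights.
merge 1/75 + 1/15 → 2/25
merge 2/25 + 7/75 → 13/75
merge 13/75 + 13/75 → 26/75
merge 13/75 + 16/75 → 29/75
merge 4/15 + 26/75 → 46/75
merge 29/75 + 46/75 → 1
L = 2/25 + 13/75 + 26/75 + 29/75 + 46/75 + 1 = 13/5 = 2.6 bits/symbol.

2.6 bits/symbol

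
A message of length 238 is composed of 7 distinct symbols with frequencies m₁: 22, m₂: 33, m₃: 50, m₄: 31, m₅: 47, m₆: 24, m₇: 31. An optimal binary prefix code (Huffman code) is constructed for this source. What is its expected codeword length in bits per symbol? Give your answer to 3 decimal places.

2.786 bits/symbol

Probabilities are the counts divided by 238.
Repeatedly combine the two least-probable nodes; the expected code length is the sum of the merged weights.
merge 11/119 + 12/119 → 23/119
merge 31/238 + 31/238 → 31/119
merge 33/238 + 23/119 → 79/238
merge 47/238 + 25/119 → 97/238
merge 31/119 + 79/238 → 141/238
merge 97/238 + 141/238 → 1
L = 23/119 + 31/119 + 79/238 + 97/238 + 141/238 + 1 = 39/14 ≈ 2.786 bits/symbol.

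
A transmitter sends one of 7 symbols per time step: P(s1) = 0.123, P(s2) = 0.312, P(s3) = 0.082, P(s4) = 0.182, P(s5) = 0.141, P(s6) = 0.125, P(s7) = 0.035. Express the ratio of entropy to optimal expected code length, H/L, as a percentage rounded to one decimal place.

98.4%

Entropy H = −Σ p log₂ p ≈ 2.5821 bits.
Huffman merges: 7/200+41/500→117/1000; 117/1000+123/1000→6/25; 1/8+141/1000→133/500; 91/500+6/25→211/500; 133/500+39/125→289/500; 211/500+289/500→1. L = 2623/1000 ≈ 2.6230.
Efficiency = H/L = 2.5821/2.6230 = 98.4%.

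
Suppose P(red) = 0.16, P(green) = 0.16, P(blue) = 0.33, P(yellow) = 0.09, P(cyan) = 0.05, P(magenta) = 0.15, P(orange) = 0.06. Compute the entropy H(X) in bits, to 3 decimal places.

2.557 bits

H = −Σ pᵢ log₂ pᵢ.
−0.16·log₂(0.16) = 0.4230
−0.16·log₂(0.16) = 0.4230
−0.33·log₂(0.33) = 0.5278
−0.09·log₂(0.09) = 0.3127
−0.05·log₂(0.05) = 0.2161
−0.15·log₂(0.15) = 0.4105
−0.06·log₂(0.06) = 0.2435
Sum ≈ 2.5567 → 2.557 bits.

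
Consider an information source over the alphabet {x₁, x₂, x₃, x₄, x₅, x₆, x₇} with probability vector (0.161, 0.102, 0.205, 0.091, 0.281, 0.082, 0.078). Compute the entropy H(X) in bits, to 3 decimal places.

2.641 bits

H = −Σ pᵢ log₂ pᵢ.
−0.161·log₂(0.161) = 0.4242
−0.102·log₂(0.102) = 0.3359
−0.205·log₂(0.205) = 0.4687
−0.091·log₂(0.091) = 0.3147
−0.281·log₂(0.281) = 0.5146
−0.082·log₂(0.082) = 0.2959
−0.078·log₂(0.078) = 0.2871
Sum ≈ 2.6411 → 2.641 bits.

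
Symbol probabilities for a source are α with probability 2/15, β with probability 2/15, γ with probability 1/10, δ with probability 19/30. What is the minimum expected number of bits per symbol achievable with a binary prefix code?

1.6 bits/symbol

Repeatedly combine the two least-probable nodes; the expected code length is the sum of the merged weights.
merge 1/10 + 2/15 → 7/30
merge 2/15 + 7/30 → 11/30
merge 11/30 + 19/30 → 1
L = 7/30 + 11/30 + 1 = 8/5 = 1.6 bits/symbol.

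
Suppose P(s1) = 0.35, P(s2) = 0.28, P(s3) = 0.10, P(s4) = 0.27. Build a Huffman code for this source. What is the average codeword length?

Repeatedly combine the two least-probable nodes; the expected code length is the sum of the merged weights.
merge 1/10 + 27/100 → 37/100
merge 7/25 + 7/20 → 63/100
merge 37/100 + 63/100 → 1
L = 37/100 + 63/100 + 1 = 2 bits/symbol.

2 bits/symbol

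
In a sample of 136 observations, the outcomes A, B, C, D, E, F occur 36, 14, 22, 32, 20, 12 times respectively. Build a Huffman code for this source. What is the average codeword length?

Probabilities are the counts divided by 136.
Repeatedly combine the two least-probable nodes; the expected code length is the sum of the merged weights.
merge 3/34 + 7/68 → 13/68
merge 5/34 + 11/68 → 21/68
merge 13/68 + 4/17 → 29/68
merge 9/34 + 21/68 → 39/68
merge 29/68 + 39/68 → 1
L = 13/68 + 21/68 + 29/68 + 39/68 + 1 = 5/2 = 2.5 bits/symbol.

2.5 bits/symbol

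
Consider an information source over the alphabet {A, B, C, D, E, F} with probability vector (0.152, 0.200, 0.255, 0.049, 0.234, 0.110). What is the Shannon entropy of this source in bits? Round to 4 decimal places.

2.4340 bits

H = −Σ pᵢ log₂ pᵢ.
−0.152·log₂(0.152) = 0.4131
−0.200·log₂(0.200) = 0.4644
−0.255·log₂(0.255) = 0.5027
−0.049·log₂(0.049) = 0.2132
−0.234·log₂(0.234) = 0.4903
−0.110·log₂(0.110) = 0.3503
Sum ≈ 2.4340 → 2.4340 bits.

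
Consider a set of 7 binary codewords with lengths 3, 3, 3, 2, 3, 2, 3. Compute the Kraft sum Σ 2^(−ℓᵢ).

1.125

With common denominator 2^3 = 8: Σ 2^(−ℓᵢ) = 1/8 + 1/8 + 1/8 + 2/8 + 1/8 + 2/8 + 1/8 = 9/8 = 1.125.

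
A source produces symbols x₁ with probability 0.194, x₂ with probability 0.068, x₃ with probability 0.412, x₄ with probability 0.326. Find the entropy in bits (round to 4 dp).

H = −Σ pᵢ log₂ pᵢ.
−0.194·log₂(0.194) = 0.4590
−0.068·log₂(0.068) = 0.2637
−0.412·log₂(0.412) = 0.5271
−0.326·log₂(0.326) = 0.5272
Sum ≈ 1.7769 → 1.7769 bits.

1.7769 bits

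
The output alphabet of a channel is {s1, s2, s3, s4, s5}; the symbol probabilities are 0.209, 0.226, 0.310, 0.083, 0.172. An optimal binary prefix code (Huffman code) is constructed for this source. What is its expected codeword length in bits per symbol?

2.255 bits/symbol

Repeatedly combine the two least-probable nodes; the expected code length is the sum of the merged weights.
merge 83/1000 + 43/250 → 51/200
merge 209/1000 + 113/500 → 87/200
merge 51/200 + 31/100 → 113/200
merge 87/200 + 113/200 → 1
L = 51/200 + 87/200 + 113/200 + 1 = 451/200 = 2.255 bits/symbol.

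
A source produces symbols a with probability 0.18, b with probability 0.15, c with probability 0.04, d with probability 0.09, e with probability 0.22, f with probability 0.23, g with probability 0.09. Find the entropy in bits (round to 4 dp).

H = −Σ pᵢ log₂ pᵢ.
−0.18·log₂(0.18) = 0.4453
−0.15·log₂(0.15) = 0.4105
−0.04·log₂(0.04) = 0.1858
−0.09·log₂(0.09) = 0.3127
−0.22·log₂(0.22) = 0.4806
−0.23·log₂(0.23) = 0.4877
−0.09·log₂(0.09) = 0.3127
Sum ≈ 2.6352 → 2.6352 bits.

2.6352 bits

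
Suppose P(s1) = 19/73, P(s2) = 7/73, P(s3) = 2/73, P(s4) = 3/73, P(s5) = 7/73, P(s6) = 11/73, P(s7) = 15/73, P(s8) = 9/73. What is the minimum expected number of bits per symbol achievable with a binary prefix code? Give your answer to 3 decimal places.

Repeatedly combine the two least-probable nodes; the expected code length is the sum of the merged weights.
merge 2/73 + 3/73 → 5/73
merge 5/73 + 7/73 → 12/73
merge 7/73 + 9/73 → 16/73
merge 11/73 + 12/73 → 23/73
merge 15/73 + 16/73 → 31/73
merge 19/73 + 23/73 → 42/73
merge 31/73 + 42/73 → 1
L = 5/73 + 12/73 + 16/73 + 23/73 + 31/73 + 42/73 + 1 = 202/73 ≈ 2.767 bits/symbol.

2.767 bits/symbol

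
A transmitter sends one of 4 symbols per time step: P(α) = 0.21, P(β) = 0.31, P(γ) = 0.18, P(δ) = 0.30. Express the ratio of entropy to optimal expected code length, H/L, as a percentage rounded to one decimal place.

Entropy H = −Σ p log₂ p ≈ 1.9630 bits.
Huffman merges: 9/50+21/100→39/100; 3/10+31/100→61/100; 39/100+61/100→1. L = 2 ≈ 2.0000.
Efficiency = H/L = 1.9630/2.0000 = 98.2%.

98.2%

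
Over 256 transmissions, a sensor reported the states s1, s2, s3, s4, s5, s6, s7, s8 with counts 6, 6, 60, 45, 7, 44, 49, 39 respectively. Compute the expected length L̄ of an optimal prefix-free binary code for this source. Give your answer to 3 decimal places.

2.695 bits/symbol

Probabilities are the counts divided by 256.
Repeatedly combine the two least-probable nodes; the expected code length is the sum of the merged weights.
merge 3/128 + 3/128 → 3/64
merge 7/256 + 3/64 → 19/256
merge 19/256 + 39/256 → 29/128
merge 11/64 + 45/256 → 89/256
merge 49/256 + 29/128 → 107/256
merge 15/64 + 89/256 → 149/256
merge 107/256 + 149/256 → 1
L = 3/64 + 19/256 + 29/128 + 89/256 + 107/256 + 149/256 + 1 = 345/128 ≈ 2.695 bits/symbol.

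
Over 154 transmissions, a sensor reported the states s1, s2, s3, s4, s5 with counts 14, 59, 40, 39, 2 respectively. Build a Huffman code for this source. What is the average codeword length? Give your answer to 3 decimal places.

Probabilities are the counts divided by 154.
Repeatedly combine the two least-probable nodes; the expected code length is the sum of the merged weights.
merge 1/77 + 1/11 → 8/77
merge 8/77 + 39/154 → 5/14
merge 20/77 + 5/14 → 95/154
merge 59/154 + 95/154 → 1
L = 8/77 + 5/14 + 95/154 + 1 = 160/77 ≈ 2.078 bits/symbol.

2.078 bits/symbol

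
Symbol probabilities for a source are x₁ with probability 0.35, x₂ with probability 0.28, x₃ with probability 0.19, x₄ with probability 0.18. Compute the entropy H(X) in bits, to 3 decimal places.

H = −Σ pᵢ log₂ pᵢ.
−0.35·log₂(0.35) = 0.5301
−0.28·log₂(0.28) = 0.5142
−0.19·log₂(0.19) = 0.4552
−0.18·log₂(0.18) = 0.4453
Sum ≈ 1.9449 → 1.945 bits.

1.945 bits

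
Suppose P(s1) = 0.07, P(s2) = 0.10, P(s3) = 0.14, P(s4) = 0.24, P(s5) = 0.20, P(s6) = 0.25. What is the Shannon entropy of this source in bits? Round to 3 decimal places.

2.456 bits

H = −Σ pᵢ log₂ pᵢ.
−0.07·log₂(0.07) = 0.2686
−0.10·log₂(0.10) = 0.3322
−0.14·log₂(0.14) = 0.3971
−0.24·log₂(0.24) = 0.4941
−0.20·log₂(0.20) = 0.4644
−0.25·log₂(0.25) = 0.5000
Sum ≈ 2.4564 → 2.456 bits.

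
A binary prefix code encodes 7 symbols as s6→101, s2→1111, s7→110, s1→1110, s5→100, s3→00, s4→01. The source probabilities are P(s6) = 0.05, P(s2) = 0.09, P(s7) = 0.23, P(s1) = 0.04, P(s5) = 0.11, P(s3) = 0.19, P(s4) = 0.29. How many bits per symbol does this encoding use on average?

2.65 bits/symbol

L̄ = Σ pᵢ·ℓᵢ = 0.05·3 + 0.09·4 + 0.23·3 + 0.04·4 + 0.11·3 + 0.19·2 + 0.29·2 = 2.65 bits/symbol.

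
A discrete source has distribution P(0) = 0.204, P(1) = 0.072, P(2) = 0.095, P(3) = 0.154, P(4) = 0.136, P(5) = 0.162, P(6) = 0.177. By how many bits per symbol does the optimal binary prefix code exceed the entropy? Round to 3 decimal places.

0.048 bits

Entropy H = −Σ p log₂ p ≈ 2.7384 bits.
Huffman merges: 9/125+19/200→167/1000; 17/125+77/500→29/100; 81/500+167/1000→329/1000; 177/1000+51/250→381/1000; 29/100+329/1000→619/1000; 381/1000+619/1000→1. L = 1393/500 ≈ 2.7860.
L − H = 2.7860 − 2.7384 = 0.048 bits.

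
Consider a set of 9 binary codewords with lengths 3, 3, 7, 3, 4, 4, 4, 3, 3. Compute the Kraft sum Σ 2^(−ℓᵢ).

With common denominator 2^7 = 128: Σ 2^(−ℓᵢ) = 16/128 + 16/128 + 1/128 + 16/128 + 8/128 + 8/128 + 8/128 + 16/128 + 16/128 = 105/128 = 0.8203125.

0.8203125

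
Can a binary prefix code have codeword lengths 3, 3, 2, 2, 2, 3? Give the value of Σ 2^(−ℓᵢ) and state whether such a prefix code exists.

1.125; no

With common denominator 2^3 = 8: Σ 2^(−ℓᵢ) = 1/8 + 1/8 + 2/8 + 2/8 + 2/8 + 1/8 = 9/8 = 1.125.
Kraft's inequality requires Σ ≤ 1; here Σ = 1.125 > 1, so no such prefix code exists.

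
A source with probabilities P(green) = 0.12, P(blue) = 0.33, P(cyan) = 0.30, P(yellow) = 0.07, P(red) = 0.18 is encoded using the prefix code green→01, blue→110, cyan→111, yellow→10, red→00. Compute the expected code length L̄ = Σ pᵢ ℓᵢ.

L̄ = Σ pᵢ·ℓᵢ = 0.12·2 + 0.33·3 + 0.30·3 + 0.07·2 + 0.18·2 = 2.63 bits/symbol.

2.63 bits/symbol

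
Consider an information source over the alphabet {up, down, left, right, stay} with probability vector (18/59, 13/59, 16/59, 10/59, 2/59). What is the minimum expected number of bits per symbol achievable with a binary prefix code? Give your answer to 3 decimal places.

2.203 bits/symbol

Repeatedly combine the two least-probable nodes; the expected code length is the sum of the merged weights.
merge 2/59 + 10/59 → 12/59
merge 12/59 + 13/59 → 25/59
merge 16/59 + 18/59 → 34/59
merge 25/59 + 34/59 → 1
L = 12/59 + 25/59 + 34/59 + 1 = 130/59 ≈ 2.203 bits/symbol.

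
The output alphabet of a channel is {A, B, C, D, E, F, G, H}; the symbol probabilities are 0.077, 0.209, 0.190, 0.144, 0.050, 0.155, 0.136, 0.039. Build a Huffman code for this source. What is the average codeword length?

Repeatedly combine the two least-probable nodes; the expected code length is the sum of the merged weights.
merge 39/1000 + 1/20 → 89/1000
merge 77/1000 + 89/1000 → 83/500
merge 17/125 + 18/125 → 7/25
merge 31/200 + 83/500 → 321/1000
merge 19/100 + 209/1000 → 399/1000
merge 7/25 + 321/1000 → 601/1000
merge 399/1000 + 601/1000 → 1
L = 89/1000 + 83/500 + 7/25 + 321/1000 + 399/1000 + 601/1000 + 1 = 357/125 = 2.856 bits/symbol.

2.856 bits/symbol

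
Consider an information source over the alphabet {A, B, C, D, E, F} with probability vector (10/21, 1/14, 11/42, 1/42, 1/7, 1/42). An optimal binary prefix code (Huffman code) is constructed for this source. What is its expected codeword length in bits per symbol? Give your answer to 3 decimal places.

1.952 bits/symbol

Repeatedly combine the two least-probable nodes; the expected code length is the sum of the merged weights.
merge 1/42 + 1/42 → 1/21
merge 1/21 + 1/14 → 5/42
merge 5/42 + 1/7 → 11/42
merge 11/42 + 11/42 → 11/21
merge 10/21 + 11/21 → 1
L = 1/21 + 5/42 + 11/42 + 11/21 + 1 = 41/21 ≈ 1.952 bits/symbol.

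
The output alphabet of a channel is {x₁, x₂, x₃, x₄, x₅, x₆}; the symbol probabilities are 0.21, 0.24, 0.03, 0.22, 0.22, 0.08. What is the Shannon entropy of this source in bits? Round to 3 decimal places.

H = −Σ pᵢ log₂ pᵢ.
−0.21·log₂(0.21) = 0.4728
−0.24·log₂(0.24) = 0.4941
−0.03·log₂(0.03) = 0.1518
−0.22·log₂(0.22) = 0.4806
−0.22·log₂(0.22) = 0.4806
−0.08·log₂(0.08) = 0.2915
Sum ≈ 2.3714 → 2.371 bits.

2.371 bits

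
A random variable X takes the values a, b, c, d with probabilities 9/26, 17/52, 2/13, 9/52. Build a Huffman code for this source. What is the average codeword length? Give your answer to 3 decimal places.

Repeatedly combine the two least-probable nodes; the expected code length is the sum of the merged weights.
merge 2/13 + 9/52 → 17/52
merge 17/52 + 17/52 → 17/26
merge 9/26 + 17/26 → 1
L = 17/52 + 17/26 + 1 = 103/52 ≈ 1.981 bits/symbol.

1.981 bits/symbol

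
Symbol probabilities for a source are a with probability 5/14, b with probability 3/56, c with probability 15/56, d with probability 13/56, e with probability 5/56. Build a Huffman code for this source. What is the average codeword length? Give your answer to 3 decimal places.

Repeatedly combine the two least-probable nodes; the expected code length is the sum of the merged weights.
merge 3/56 + 5/56 → 1/7
merge 1/7 + 13/56 → 3/8
merge 15/56 + 5/14 → 5/8
merge 3/8 + 5/8 → 1
L = 1/7 + 3/8 + 5/8 + 1 = 15/7 ≈ 2.143 bits/symbol.

2.143 bits/symbol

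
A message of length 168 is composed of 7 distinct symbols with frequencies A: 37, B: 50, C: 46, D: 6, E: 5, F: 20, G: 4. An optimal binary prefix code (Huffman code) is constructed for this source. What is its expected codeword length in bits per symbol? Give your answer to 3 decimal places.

2.351 bits/symbol

Probabilities are the counts divided by 168.
Repeatedly combine the two least-probable nodes; the expected code length is the sum of the merged weights.
merge 1/42 + 5/168 → 3/56
merge 1/28 + 3/56 → 5/56
merge 5/56 + 5/42 → 5/24
merge 5/24 + 37/168 → 3/7
merge 23/84 + 25/84 → 4/7
merge 3/7 + 4/7 → 1
L = 3/56 + 5/56 + 5/24 + 3/7 + 4/7 + 1 = 395/168 ≈ 2.351 bits/symbol.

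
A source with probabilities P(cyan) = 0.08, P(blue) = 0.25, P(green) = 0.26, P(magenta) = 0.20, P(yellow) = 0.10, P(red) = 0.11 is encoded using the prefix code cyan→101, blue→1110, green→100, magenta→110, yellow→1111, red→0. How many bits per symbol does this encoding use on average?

3.13 bits/symbol

L̄ = Σ pᵢ·ℓᵢ = 0.08·3 + 0.25·4 + 0.26·3 + 0.20·3 + 0.10·4 + 0.11·1 = 3.13 bits/symbol.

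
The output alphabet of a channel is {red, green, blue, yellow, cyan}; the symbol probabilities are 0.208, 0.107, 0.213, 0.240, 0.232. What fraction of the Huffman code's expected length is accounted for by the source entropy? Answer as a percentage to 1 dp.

98.3%

Entropy H = −Σ p log₂ p ≈ 2.2746 bits.
Huffman merges: 107/1000+26/125→63/200; 213/1000+29/125→89/200; 6/25+63/200→111/200; 89/200+111/200→1. L = 463/200 ≈ 2.3150.
Efficiency = H/L = 2.2746/2.3150 = 98.3%.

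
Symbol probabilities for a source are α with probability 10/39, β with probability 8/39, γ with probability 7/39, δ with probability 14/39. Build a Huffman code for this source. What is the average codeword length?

Repeatedly combine the two least-probable nodes; the expected code length is the sum of the merged weights.
merge 7/39 + 8/39 → 5/13
merge 10/39 + 14/39 → 8/13
merge 5/13 + 8/13 → 1
L = 5/13 + 8/13 + 1 = 2 bits/symbol.

2 bits/symbol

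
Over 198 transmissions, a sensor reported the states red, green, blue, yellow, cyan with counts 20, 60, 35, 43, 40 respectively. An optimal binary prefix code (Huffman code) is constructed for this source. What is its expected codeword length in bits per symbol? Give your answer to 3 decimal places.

Probabilities are the counts divided by 198.
Repeatedly combine the two least-probable nodes; the expected code length is the sum of the merged weights.
merge 10/99 + 35/198 → 5/18
merge 20/99 + 43/198 → 83/198
merge 5/18 + 10/33 → 115/198
merge 83/198 + 115/198 → 1
L = 5/18 + 83/198 + 115/198 + 1 = 41/18 ≈ 2.278 bits/symbol.

2.278 bits/symbol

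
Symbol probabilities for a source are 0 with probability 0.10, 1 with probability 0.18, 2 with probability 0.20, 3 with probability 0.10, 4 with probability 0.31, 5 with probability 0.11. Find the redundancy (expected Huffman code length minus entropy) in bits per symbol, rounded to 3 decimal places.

Entropy H = −Σ p log₂ p ≈ 2.4482 bits.
Huffman merges: 1/10+1/10→1/5; 11/100+9/50→29/100; 1/5+1/5→2/5; 29/100+31/100→3/5; 2/5+3/5→1. L = 249/100 ≈ 2.4900.
L − H = 2.4900 − 2.4482 = 0.042 bits.

0.042 bits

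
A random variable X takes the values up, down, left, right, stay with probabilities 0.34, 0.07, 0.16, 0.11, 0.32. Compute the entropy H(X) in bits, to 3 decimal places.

2.097 bits

H = −Σ pᵢ log₂ pᵢ.
−0.34·log₂(0.34) = 0.5292
−0.07·log₂(0.07) = 0.2686
−0.16·log₂(0.16) = 0.4230
−0.11·log₂(0.11) = 0.3503
−0.32·log₂(0.32) = 0.5260
Sum ≈ 2.0971 → 2.097 bits.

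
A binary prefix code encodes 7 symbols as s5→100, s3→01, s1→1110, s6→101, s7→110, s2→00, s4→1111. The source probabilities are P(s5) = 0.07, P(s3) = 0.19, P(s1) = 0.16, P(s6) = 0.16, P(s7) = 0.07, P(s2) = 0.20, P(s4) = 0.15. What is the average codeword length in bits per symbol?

2.92 bits/symbol

L̄ = Σ pᵢ·ℓᵢ = 0.07·3 + 0.19·2 + 0.16·4 + 0.16·3 + 0.07·3 + 0.20·2 + 0.15·4 = 2.92 bits/symbol.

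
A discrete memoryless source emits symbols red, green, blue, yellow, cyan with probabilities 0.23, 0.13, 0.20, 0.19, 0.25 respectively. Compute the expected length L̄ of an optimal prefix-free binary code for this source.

2.32 bits/symbol

Repeatedly combine the two least-probable nodes; the expected code length is the sum of the merged weights.
merge 13/100 + 19/100 → 8/25
merge 1/5 + 23/100 → 43/100
merge 1/4 + 8/25 → 57/100
merge 43/100 + 57/100 → 1
L = 8/25 + 43/100 + 57/100 + 1 = 58/25 = 2.32 bits/symbol.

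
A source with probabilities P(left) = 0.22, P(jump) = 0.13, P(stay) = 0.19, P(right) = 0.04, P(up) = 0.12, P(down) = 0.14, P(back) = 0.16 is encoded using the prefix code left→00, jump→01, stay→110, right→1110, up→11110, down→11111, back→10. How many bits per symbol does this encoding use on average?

L̄ = Σ pᵢ·ℓᵢ = 0.22·2 + 0.13·2 + 0.19·3 + 0.04·4 + 0.12·5 + 0.14·5 + 0.16·2 = 3.05 bits/symbol.

3.05 bits/symbol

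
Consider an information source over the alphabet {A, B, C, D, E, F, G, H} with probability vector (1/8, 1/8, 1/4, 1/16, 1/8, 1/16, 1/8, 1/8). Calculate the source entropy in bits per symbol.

2.875 bits

Each probability is a power of 1/2, so log₂(1/p) is an integer.
H = Σ p·log₂(1/p) = 1/8·3 + 1/8·3 + 1/4·2 + 1/16·4 + 1/8·3 + 1/16·4 + 1/8·3 + 1/8·3 = 2.875 bits.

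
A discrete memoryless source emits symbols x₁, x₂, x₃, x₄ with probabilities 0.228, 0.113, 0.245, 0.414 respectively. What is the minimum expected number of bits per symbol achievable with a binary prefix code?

1.927 bits/symbol

Repeatedly combine the two least-probable nodes; the expected code length is the sum of the merged weights.
merge 113/1000 + 57/250 → 341/1000
merge 49/200 + 341/1000 → 293/500
merge 207/500 + 293/500 → 1
L = 341/1000 + 293/500 + 1 = 1927/1000 = 1.927 bits/symbol.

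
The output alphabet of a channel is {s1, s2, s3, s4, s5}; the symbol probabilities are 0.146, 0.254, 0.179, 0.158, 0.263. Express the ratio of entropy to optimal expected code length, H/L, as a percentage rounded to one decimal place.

Entropy H = −Σ p log₂ p ≈ 2.2791 bits.
Huffman merges: 73/500+79/500→38/125; 179/1000+127/500→433/1000; 263/1000+38/125→567/1000; 433/1000+567/1000→1. L = 288/125 ≈ 2.3040.
Efficiency = H/L = 2.2791/2.3040 = 98.9%.

98.9%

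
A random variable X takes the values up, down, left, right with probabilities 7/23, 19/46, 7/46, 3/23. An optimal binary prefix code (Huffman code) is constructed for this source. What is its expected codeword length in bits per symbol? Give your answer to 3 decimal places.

Repeatedly combine the two least-probable nodes; the expected code length is the sum of the merged weights.
merge 3/23 + 7/46 → 13/46
merge 13/46 + 7/23 → 27/46
merge 19/46 + 27/46 → 1
L = 13/46 + 27/46 + 1 = 43/23 ≈ 1.870 bits/symbol.

1.870 bits/symbol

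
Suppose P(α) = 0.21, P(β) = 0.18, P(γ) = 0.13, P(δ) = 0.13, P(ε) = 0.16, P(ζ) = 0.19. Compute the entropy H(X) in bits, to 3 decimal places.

H = −Σ pᵢ log₂ pᵢ.
−0.21·log₂(0.21) = 0.4728
−0.18·log₂(0.18) = 0.4453
−0.13·log₂(0.13) = 0.3826
−0.13·log₂(0.13) = 0.3826
−0.16·log₂(0.16) = 0.4230
−0.19·log₂(0.19) = 0.4552
Sum ≈ 2.5617 → 2.562 bits.

2.562 bits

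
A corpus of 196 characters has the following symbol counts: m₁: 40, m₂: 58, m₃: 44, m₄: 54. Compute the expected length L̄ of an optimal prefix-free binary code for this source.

Probabilities are the counts divided by 196.
Repeatedly combine the two least-probable nodes; the expected code length is the sum of the merged weights.
merge 10/49 + 11/49 → 3/7
merge 27/98 + 29/98 → 4/7
merge 3/7 + 4/7 → 1
L = 3/7 + 4/7 + 1 = 2 bits/symbol.

2 bits/symbol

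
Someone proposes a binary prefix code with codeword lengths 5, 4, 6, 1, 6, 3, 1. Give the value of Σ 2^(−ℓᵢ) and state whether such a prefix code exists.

1.25; no

With common denominator 2^6 = 64: Σ 2^(−ℓᵢ) = 2/64 + 4/64 + 1/64 + 32/64 + 1/64 + 8/64 + 32/64 = 80/64 = 1.25.
Kraft's inequality requires Σ ≤ 1; here Σ = 1.25 > 1, so no such prefix code exists.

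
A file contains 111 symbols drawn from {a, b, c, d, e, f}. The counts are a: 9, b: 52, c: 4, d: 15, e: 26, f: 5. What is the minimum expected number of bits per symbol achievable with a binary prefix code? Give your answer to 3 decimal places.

2.072 bits/symbol

Probabilities are the counts divided by 111.
Repeatedly combine the two least-probable nodes; the expected code length is the sum of the merged weights.
merge 4/111 + 5/111 → 3/37
merge 3/37 + 3/37 → 6/37
merge 5/37 + 6/37 → 11/37
merge 26/111 + 11/37 → 59/111
merge 52/111 + 59/111 → 1
L = 3/37 + 6/37 + 11/37 + 59/111 + 1 = 230/111 ≈ 2.072 bits/symbol.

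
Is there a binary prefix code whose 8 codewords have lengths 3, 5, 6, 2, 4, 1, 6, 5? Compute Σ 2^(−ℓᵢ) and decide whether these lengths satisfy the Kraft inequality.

1.03125; no

With common denominator 2^6 = 64: Σ 2^(−ℓᵢ) = 8/64 + 2/64 + 1/64 + 16/64 + 4/64 + 32/64 + 1/64 + 2/64 = 66/64 = 1.03125.
Kraft's inequality requires Σ ≤ 1; here Σ = 1.03125 > 1, so no such prefix code exists.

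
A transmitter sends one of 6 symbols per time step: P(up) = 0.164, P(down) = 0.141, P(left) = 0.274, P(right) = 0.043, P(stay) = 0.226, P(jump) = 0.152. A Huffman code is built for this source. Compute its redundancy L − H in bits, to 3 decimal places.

0.069 bits

Entropy H = −Σ p log₂ p ≈ 2.4312 bits.
Huffman merges: 43/1000+141/1000→23/125; 19/125+41/250→79/250; 23/125+113/500→41/100; 137/500+79/250→59/100; 41/100+59/100→1. L = 5/2 ≈ 2.5000.
L − H = 2.5000 − 2.4312 = 0.069 bits.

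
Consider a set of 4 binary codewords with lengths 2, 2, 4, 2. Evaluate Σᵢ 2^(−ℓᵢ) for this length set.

0.8125

With common denominator 2^4 = 16: Σ 2^(−ℓᵢ) = 4/16 + 4/16 + 1/16 + 4/16 = 13/16 = 0.8125.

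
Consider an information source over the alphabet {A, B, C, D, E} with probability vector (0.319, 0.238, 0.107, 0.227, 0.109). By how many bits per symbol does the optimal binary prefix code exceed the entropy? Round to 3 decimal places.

Entropy H = −Σ p log₂ p ≈ 2.1979 bits.
Huffman merges: 107/1000+109/1000→27/125; 27/125+227/1000→443/1000; 119/500+319/1000→557/1000; 443/1000+557/1000→1. L = 277/125 ≈ 2.2160.
L − H = 2.2160 − 2.1979 = 0.018 bits.

0.018 bits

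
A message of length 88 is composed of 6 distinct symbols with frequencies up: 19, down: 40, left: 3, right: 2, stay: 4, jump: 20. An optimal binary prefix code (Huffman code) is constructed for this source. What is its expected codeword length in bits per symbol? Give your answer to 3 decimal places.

Probabilities are the counts divided by 88.
Repeatedly combine the two least-probable nodes; the expected code length is the sum of the merged weights.
merge 1/44 + 3/88 → 5/88
merge 1/22 + 5/88 → 9/88
merge 9/88 + 19/88 → 7/22
merge 5/22 + 7/22 → 6/11
merge 5/11 + 6/11 → 1
L = 5/88 + 9/88 + 7/22 + 6/11 + 1 = 89/44 ≈ 2.023 bits/symbol.

2.023 bits/symbol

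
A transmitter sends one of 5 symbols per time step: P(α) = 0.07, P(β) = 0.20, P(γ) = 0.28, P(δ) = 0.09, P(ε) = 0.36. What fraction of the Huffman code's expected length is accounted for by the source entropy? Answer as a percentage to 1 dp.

Entropy H = −Σ p log₂ p ≈ 2.0904 bits.
Huffman merges: 7/100+9/100→4/25; 4/25+1/5→9/25; 7/25+9/25→16/25; 9/25+16/25→1. L = 54/25 ≈ 2.1600.
Efficiency = H/L = 2.0904/2.1600 = 96.8%.

96.8%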